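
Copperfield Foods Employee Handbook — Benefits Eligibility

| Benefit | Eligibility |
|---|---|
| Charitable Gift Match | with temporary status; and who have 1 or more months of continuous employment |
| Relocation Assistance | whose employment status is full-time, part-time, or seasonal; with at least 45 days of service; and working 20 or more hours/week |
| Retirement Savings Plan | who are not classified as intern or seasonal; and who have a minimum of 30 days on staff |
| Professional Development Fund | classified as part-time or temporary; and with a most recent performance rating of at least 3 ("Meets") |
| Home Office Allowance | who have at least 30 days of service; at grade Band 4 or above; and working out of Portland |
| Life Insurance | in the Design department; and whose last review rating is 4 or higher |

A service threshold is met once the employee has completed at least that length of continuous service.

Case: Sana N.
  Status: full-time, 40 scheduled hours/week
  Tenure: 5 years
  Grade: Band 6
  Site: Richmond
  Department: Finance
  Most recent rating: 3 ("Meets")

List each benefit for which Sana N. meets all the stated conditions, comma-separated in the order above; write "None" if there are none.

Charitable Gift Match — status full-time ✗ (requires temporary) → not eligible.
Relocation Assistance — status full-time ✓; service 5 years ≥ 45 days ✓; 40 hrs/wk ≥ 20 ✓ → eligible.
Retirement Savings Plan — status full-time ✓ (not excluded); service 5 years ≥ 30 days ✓ → eligible.
Professional Development Fund — status full-time ✗ (requires part-time or temporary) → not eligible.
Home Office Allowance — service 5 years ≥ 30 days ✓; grade Band 6 ≥ Band 4 ✓; site Richmond ✗ (not Portland) → not eligible.
Life Insurance — dept Finance ✗ → not eligible.

Relocation Assistance, Retirement Savings Plan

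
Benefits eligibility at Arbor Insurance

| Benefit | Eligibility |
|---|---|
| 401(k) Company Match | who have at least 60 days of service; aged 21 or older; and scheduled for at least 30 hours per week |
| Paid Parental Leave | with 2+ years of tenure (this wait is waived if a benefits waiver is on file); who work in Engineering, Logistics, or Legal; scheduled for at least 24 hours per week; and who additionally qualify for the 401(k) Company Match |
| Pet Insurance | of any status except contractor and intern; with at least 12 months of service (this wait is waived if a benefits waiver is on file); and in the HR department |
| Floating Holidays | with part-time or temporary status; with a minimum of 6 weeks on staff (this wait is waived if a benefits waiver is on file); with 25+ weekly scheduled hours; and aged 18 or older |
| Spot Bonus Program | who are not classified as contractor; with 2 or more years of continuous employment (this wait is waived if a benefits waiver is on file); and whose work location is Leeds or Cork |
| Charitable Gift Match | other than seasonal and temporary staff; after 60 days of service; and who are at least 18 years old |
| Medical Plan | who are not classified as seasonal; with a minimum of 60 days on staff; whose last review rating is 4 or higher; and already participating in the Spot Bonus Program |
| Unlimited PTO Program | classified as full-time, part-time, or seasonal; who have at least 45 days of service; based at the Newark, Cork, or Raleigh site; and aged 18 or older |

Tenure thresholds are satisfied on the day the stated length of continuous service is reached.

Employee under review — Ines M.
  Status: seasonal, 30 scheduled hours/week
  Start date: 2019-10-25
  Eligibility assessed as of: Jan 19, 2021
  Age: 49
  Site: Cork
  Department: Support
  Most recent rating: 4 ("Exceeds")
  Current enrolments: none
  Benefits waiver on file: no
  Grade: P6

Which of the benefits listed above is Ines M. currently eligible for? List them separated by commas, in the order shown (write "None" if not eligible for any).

Service from 2019-10-25 to Jan 19, 2021: 452 days.
401(k) Company Match — service 452 days ≥ 60 days ✓; age 49 ≥ 21 ✓; 30 hrs/wk ≥ 30 ✓ → eligible.
Paid Parental Leave — no waiver, service 452 days < 2 years (≈730 days) ✗ → not eligible.
Pet Insurance — status seasonal ✓ (not excluded); no waiver, service 452 days ≥ 12 months (≈360 days) ✓; dept Support ✗ → not eligible.
Floating Holidays — status seasonal ✗ (requires part-time or temporary) → not eligible.
Spot Bonus Program — status seasonal ✓ (not excluded); no waiver, service 452 days < 2 years (≈730 days) ✗ → not eligible.
Charitable Gift Match — status seasonal ✗ (excluded) → not eligible.
Medical Plan — status seasonal ✗ (excluded) → not eligible.
Unlimited PTO Program — status seasonal ✓; service 452 days ≥ 45 days ✓; site Cork ✓; age 49 ≥ 18 ✓ → eligible.

401(k) Company Match, Unlimited PTO Program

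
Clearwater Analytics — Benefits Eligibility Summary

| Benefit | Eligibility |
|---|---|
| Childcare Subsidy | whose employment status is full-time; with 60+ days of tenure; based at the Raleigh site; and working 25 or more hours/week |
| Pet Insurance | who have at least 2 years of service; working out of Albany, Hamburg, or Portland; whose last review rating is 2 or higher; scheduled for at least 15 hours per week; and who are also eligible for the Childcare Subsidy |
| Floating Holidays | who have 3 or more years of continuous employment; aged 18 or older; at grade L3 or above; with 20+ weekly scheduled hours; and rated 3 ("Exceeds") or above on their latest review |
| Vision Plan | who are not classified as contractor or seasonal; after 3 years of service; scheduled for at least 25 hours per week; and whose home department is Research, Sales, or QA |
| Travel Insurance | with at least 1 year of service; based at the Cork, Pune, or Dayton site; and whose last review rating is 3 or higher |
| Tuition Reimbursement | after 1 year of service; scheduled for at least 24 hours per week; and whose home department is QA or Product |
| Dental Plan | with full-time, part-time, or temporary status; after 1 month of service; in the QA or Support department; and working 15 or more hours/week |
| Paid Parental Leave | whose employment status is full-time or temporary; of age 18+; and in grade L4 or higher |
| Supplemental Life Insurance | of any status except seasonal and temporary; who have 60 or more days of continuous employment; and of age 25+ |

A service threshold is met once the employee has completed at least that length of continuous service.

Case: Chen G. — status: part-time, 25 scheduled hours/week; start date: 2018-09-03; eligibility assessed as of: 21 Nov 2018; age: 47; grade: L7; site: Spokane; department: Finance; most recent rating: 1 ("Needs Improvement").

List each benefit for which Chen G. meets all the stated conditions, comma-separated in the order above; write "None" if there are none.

Supplemental Life Insurance

Service from 2018-09-03 to 21 Nov 2018: 79 days.
Childcare Subsidy — status part-time ✗ (requires full-time) → not eligible.
Pet Insurance — service 79 days < 2 years (≈730 days) ✗ → not eligible.
Floating Holidays — service 79 days < 3 years (≈1095 days) ✗ → not eligible.
Vision Plan — status part-time ✓ (not excluded); service 79 days < 3 years (≈1095 days) ✗ → not eligible.
Travel Insurance — service 79 days < 1 year (≈365 days) ✗ → not eligible.
Tuition Reimbursement — service 79 days < 1 year (≈365 days) ✗ → not eligible.
Dental Plan — status part-time ✓; service 79 days ≥ 1 month (≈30 days) ✓; dept Finance ✗ → not eligible.
Paid Parental Leave — status part-time ✗ (requires full-time or temporary) → not eligible.
Supplemental Life Insurance — status part-time ✓ (not excluded); service 79 days ≥ 60 days ✓; age 47 ≥ 25 ✓ → eligible.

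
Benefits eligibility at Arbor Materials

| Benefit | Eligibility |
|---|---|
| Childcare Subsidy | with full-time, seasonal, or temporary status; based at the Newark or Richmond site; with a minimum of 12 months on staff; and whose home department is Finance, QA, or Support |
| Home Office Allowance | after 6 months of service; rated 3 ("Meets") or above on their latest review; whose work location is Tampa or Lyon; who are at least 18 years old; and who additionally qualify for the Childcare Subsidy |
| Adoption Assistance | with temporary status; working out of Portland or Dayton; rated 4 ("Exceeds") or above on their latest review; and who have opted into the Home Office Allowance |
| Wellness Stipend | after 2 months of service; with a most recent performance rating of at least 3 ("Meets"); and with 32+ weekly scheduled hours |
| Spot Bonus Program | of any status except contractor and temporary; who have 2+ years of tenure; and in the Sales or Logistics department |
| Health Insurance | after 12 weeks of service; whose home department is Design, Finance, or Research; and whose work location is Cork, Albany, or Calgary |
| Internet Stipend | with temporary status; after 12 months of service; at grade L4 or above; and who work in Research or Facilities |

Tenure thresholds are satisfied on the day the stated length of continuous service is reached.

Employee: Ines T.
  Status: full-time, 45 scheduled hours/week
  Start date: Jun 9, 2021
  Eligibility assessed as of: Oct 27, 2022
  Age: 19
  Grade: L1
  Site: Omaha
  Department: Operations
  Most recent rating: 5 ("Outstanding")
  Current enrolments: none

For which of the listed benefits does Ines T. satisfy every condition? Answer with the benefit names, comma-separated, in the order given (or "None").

Service from Jun 9, 2021 to Oct 27, 2022: 505 days.
Childcare Subsidy — status full-time ✓; site Omaha ✗ (not Newark or Richmond) → not eligible.
Home Office Allowance — service 505 days ≥ 6 months (≈180 days) ✓; rating 5 ≥ 3 ✓; site Omaha ✗ (not Tampa or Lyon) → not eligible.
Adoption Assistance — status full-time ✗ (requires temporary) → not eligible.
Wellness Stipend — service 505 days ≥ 2 months (≈60 days) ✓; rating 5 ≥ 3 ✓; 45 hrs/wk ≥ 32 ✓ → eligible.
Spot Bonus Program — status full-time ✓ (not excluded); service 505 days < 2 years (≈730 days) ✗ → not eligible.
Health Insurance — service 505 days ≥ 12 weeks (≈84 days) ✓; dept Operations ✗ → not eligible.
Internet Stipend — status full-time ✗ (requires temporary) → not eligible.

Wellness Stipend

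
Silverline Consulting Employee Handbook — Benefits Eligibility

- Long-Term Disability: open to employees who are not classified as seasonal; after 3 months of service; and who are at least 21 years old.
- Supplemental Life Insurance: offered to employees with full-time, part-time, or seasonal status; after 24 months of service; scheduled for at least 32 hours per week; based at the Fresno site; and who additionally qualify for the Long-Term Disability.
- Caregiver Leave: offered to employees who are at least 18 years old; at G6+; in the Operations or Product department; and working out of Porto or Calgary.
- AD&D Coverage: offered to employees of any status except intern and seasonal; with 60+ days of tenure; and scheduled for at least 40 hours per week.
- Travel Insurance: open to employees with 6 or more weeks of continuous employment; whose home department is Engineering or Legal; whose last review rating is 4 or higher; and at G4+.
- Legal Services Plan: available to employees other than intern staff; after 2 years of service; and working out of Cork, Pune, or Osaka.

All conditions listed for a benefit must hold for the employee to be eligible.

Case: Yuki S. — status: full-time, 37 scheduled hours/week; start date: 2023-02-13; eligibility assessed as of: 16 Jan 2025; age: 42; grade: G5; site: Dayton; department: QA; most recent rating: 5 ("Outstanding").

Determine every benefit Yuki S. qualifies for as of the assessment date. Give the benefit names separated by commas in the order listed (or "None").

Long-Term Disability

Service from 2023-02-13 to 16 Jan 2025: 703 days.
Long-Term Disability — status full-time ✓ (not excluded); service 703 days ≥ 3 months (≈90 days) ✓; age 42 ≥ 21 ✓ → eligible.
Supplemental Life Insurance — status full-time ✓; service 703 days < 24 months (≈720 days) ✗ → not eligible.
Caregiver Leave — age 42 ≥ 18 ✓; grade G5 < G6 ✗ → not eligible.
AD&D Coverage — status full-time ✓ (not excluded); service 703 days ≥ 60 days ✓; 37 hrs/wk < 40 ✗ → not eligible.
Travel Insurance — service 703 days ≥ 6 weeks (≈42 days) ✓; dept QA ✗ → not eligible.
Legal Services Plan — status full-time ✓ (not excluded); service 703 days < 2 years (≈730 days) ✗ → not eligible.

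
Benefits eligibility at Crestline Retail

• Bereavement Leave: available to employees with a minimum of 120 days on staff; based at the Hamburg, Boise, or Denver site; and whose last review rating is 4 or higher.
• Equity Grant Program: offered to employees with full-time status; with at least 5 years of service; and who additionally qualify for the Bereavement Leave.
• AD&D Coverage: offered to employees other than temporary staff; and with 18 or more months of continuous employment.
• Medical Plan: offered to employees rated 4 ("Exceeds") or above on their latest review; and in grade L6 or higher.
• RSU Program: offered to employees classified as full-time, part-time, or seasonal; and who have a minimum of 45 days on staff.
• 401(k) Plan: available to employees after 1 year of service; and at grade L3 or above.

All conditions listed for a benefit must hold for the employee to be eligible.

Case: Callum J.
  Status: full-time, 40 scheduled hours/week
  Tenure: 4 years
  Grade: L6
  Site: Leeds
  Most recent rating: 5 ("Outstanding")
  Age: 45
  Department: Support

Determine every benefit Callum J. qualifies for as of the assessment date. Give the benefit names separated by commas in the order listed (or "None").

AD&D Coverage, Medical Plan, RSU Program, 401(k) Plan

Bereavement Leave — service 4 years ≥ 120 days ✓; site Leeds ✗ (not Hamburg, Boise, or Denver) → not eligible.
Equity Grant Program — status full-time ✓; service 4 years < 5 years ✗ → not eligible.
AD&D Coverage — status full-time ✓ (not excluded); service 4 years ≥ 18 months (≈540 days) ✓ → eligible.
Medical Plan — rating 5 ≥ 4 ✓; grade L6 ≥ L6 ✓ → eligible.
RSU Program — status full-time ✓; service 4 years ≥ 45 days ✓ → eligible.
401(k) Plan — service 4 years ≥ 1 year ✓; grade L6 ≥ L3 ✓ → eligible.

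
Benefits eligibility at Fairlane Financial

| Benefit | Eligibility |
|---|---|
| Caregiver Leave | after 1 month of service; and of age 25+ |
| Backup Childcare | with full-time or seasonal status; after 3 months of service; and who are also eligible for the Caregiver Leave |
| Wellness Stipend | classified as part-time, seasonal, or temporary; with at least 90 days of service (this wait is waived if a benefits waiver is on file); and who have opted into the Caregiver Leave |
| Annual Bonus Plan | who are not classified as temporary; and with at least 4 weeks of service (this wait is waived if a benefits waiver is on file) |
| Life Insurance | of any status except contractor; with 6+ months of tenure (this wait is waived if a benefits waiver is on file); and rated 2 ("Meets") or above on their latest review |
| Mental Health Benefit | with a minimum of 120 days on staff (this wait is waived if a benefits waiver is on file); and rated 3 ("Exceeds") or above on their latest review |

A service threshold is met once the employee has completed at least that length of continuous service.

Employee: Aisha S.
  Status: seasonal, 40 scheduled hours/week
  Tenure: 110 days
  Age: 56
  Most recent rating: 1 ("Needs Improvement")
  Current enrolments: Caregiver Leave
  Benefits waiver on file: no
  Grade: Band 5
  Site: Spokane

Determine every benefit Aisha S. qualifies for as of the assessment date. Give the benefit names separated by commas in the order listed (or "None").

Caregiver Leave — service 110 days ≥ 1 month (≈30 days) ✓; age 56 ≥ 25 ✓ → eligible.
Backup Childcare — status seasonal ✓; service 110 days ≥ 3 months (≈90 days) ✓; eligible for Caregiver Leave ✓ → eligible.
Wellness Stipend — status seasonal ✓; no waiver, service 110 days ≥ 90 days ✓; enrolled in Caregiver Leave ✓ → eligible.
Annual Bonus Plan — status seasonal ✓ (not excluded); no waiver, service 110 days ≥ 4 weeks (≈28 days) ✓ → eligible.
Life Insurance — status seasonal ✓ (not excluded); no waiver, service 110 days < 6 months (≈180 days) ✗ → not eligible.
Mental Health Benefit — no waiver, service 110 days < 120 days ✗ → not eligible.

Caregiver Leave, Backup Childcare, Wellness Stipend, Annual Bonus Plan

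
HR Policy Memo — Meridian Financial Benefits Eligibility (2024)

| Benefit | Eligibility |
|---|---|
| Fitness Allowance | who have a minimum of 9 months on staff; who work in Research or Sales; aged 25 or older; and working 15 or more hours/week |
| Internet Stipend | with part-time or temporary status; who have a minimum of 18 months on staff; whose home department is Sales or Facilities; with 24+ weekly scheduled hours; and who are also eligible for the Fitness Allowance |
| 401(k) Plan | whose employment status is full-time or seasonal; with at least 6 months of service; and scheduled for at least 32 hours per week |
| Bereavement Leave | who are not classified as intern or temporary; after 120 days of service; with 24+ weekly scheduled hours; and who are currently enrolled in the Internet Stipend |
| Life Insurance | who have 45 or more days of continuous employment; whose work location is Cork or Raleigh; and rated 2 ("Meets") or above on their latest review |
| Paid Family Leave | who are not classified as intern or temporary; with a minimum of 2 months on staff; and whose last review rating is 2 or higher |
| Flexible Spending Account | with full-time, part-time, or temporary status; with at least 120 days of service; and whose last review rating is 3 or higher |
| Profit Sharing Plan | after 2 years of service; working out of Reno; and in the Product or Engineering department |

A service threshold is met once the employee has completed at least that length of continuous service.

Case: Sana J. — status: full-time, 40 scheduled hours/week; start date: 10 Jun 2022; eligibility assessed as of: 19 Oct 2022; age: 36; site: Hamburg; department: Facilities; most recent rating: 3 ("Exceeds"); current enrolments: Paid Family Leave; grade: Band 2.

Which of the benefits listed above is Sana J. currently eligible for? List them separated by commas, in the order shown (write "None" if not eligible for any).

Service from 10 Jun 2022 to 19 Oct 2022: 131 days.
Fitness Allowance — service 131 days < 9 months (≈270 days) ✗ → not eligible.
Internet Stipend — status full-time ✗ (requires part-time or temporary) → not eligible.
401(k) Plan — status full-time ✓; service 131 days < 6 months (≈180 days) ✗ → not eligible.
Bereavement Leave — status full-time ✓ (not excluded); service 131 days ≥ 120 days ✓; 40 hrs/wk ≥ 24 ✓; not enrolled in Internet Stipend ✗ → not eligible.
Life Insurance — service 131 days ≥ 45 days ✓; site Hamburg ✗ (not Cork or Raleigh) → not eligible.
Paid Family Leave — status full-time ✓ (not excluded); service 131 days ≥ 2 months (≈60 days) ✓; rating 3 ≥ 2 ✓ → eligible.
Flexible Spending Account — status full-time ✓; service 131 days ≥ 120 days ✓; rating 3 ≥ 3 ✓ → eligible.
Profit Sharing Plan — service 131 days < 2 years (≈730 days) ✗ → not eligible.

Paid Family Leave, Flexible Spending Account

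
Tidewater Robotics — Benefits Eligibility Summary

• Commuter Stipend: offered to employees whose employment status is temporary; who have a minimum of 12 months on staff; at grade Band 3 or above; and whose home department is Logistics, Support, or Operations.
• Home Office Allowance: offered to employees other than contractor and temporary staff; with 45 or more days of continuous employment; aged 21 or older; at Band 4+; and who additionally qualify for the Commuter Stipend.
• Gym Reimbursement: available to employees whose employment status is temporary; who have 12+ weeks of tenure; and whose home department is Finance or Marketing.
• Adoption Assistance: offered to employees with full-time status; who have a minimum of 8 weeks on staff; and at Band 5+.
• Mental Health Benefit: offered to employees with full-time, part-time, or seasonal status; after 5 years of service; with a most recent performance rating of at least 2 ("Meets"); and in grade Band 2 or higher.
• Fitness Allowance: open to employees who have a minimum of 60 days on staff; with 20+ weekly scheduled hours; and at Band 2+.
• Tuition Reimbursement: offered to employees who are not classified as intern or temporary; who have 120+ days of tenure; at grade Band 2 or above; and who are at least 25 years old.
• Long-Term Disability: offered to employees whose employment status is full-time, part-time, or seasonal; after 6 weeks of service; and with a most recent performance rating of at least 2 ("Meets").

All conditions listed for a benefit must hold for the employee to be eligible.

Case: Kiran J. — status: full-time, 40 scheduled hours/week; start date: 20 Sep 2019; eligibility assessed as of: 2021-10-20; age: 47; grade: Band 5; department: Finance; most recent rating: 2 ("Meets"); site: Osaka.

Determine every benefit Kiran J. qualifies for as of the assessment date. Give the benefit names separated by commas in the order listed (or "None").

Adoption Assistance, Fitness Allowance, Tuition Reimbursement, Long-Term Disability

Service from 20 Sep 2019 to 2021-10-20: 761 days.
Commuter Stipend — status full-time ✗ (requires temporary) → not eligible.
Home Office Allowance — status full-time ✓ (not excluded); service 761 days ≥ 45 days ✓; age 47 ≥ 21 ✓; grade Band 5 ≥ Band 4 ✓; not eligible for Commuter Stipend ✗ → not eligible.
Gym Reimbursement — status full-time ✗ (requires temporary) → not eligible.
Adoption Assistance — status full-time ✓; service 761 days ≥ 8 weeks (≈56 days) ✓; grade Band 5 ≥ Band 5 ✓ → eligible.
Mental Health Benefit — status full-time ✓; service 761 days < 5 years (≈1825 days) ✗ → not eligible.
Fitness Allowance — service 761 days ≥ 60 days ✓; 40 hrs/wk ≥ 20 ✓; grade Band 5 ≥ Band 2 ✓ → eligible.
Tuition Reimbursement — status full-time ✓ (not excluded); service 761 days ≥ 120 days ✓; grade Band 5 ≥ Band 2 ✓; age 47 ≥ 25 ✓ → eligible.
Long-Term Disability — status full-time ✓; service 761 days ≥ 6 weeks (≈42 days) ✓; rating 2 ≥ 2 ✓ → eligible.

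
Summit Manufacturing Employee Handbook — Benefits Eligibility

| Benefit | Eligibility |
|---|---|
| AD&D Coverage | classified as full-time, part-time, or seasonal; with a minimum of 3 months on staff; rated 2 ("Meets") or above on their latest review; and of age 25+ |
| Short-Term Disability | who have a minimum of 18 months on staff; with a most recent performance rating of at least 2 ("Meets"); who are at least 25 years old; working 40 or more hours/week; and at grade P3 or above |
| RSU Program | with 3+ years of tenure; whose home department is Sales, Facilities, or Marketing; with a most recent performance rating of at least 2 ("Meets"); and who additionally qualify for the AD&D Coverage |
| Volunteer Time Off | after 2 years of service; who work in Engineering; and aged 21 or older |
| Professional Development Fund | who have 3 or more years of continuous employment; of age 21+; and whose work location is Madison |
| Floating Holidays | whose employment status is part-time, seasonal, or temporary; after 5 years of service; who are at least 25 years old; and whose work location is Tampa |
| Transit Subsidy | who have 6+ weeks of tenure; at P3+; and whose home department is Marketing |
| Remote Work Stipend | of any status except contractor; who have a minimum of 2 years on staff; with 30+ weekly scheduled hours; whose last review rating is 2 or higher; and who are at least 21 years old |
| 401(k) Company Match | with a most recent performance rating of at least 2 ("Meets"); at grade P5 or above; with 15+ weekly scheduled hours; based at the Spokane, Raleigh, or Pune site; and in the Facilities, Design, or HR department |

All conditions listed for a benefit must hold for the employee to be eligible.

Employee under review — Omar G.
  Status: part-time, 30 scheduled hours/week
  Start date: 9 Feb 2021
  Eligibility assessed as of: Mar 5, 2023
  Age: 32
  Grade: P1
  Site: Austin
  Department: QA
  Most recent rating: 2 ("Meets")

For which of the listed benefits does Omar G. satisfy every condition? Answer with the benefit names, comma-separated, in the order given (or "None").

Service from 9 Feb 2021 to Mar 5, 2023: 754 days.
AD&D Coverage — status part-time ✓; service 754 days ≥ 3 months (≈90 days) ✓; rating 2 ≥ 2 ✓; age 32 ≥ 25 ✓ → eligible.
Short-Term Disability — service 754 days ≥ 18 months (≈540 days) ✓; rating 2 ≥ 2 ✓; age 32 ≥ 25 ✓; 30 hrs/wk < 40 ✗ → not eligible.
RSU Program — service 754 days < 3 years (≈1095 days) ✗ → not eligible.
Volunteer Time Off — service 754 days ≥ 2 years (≈730 days) ✓; dept QA ✗ → not eligible.
Professional Development Fund — service 754 days < 3 years (≈1095 days) ✗ → not eligible.
Floating Holidays — status part-time ✓; service 754 days < 5 years (≈1825 days) ✗ → not eligible.
Transit Subsidy — service 754 days ≥ 6 weeks (≈42 days) ✓; grade P1 < P3 ✗ → not eligible.
Remote Work Stipend — status part-time ✓ (not excluded); service 754 days ≥ 2 years (≈730 days) ✓; 30 hrs/wk ≥ 30 ✓; rating 2 ≥ 2 ✓; age 32 ≥ 21 ✓ → eligible.
401(k) Company Match — rating 2 ≥ 2 ✓; grade P1 < P5 ✗ → not eligible.

AD&D Coverage, Remote Work Stipend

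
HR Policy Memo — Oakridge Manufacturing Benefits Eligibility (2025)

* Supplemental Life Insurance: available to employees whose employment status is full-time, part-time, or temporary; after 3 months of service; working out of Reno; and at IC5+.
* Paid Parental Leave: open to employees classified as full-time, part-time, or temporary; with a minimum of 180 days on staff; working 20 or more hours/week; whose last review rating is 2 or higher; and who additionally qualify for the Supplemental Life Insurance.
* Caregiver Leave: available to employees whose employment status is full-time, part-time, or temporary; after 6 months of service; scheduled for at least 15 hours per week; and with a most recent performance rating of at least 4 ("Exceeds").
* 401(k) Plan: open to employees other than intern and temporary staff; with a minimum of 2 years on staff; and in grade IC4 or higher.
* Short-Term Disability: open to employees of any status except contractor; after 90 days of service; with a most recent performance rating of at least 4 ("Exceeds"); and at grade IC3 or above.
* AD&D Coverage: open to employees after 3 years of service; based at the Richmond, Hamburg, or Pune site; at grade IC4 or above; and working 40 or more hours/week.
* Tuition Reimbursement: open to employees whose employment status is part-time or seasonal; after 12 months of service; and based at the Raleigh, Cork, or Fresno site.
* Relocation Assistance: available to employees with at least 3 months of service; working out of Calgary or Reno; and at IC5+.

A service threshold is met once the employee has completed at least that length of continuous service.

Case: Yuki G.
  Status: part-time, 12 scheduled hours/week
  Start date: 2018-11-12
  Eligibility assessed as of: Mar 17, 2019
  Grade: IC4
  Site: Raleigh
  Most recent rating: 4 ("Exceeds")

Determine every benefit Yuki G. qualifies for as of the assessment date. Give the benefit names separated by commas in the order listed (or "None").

Service from 2018-11-12 to Mar 17, 2019: 125 days.
Supplemental Life Insurance — status part-time ✓; service 125 days ≥ 3 months (≈90 days) ✓; site Raleigh ✗ (not Reno) → not eligible.
Paid Parental Leave — status part-time ✓; service 125 days < 180 days ✗ → not eligible.
Caregiver Leave — status part-time ✓; service 125 days < 6 months (≈180 days) ✗ → not eligible.
401(k) Plan — status part-time ✓ (not excluded); service 125 days < 2 years (≈730 days) ✗ → not eligible.
Short-Term Disability — status part-time ✓ (not excluded); service 125 days ≥ 90 days ✓; rating 4 ≥ 4 ✓; grade IC4 ≥ IC3 ✓ → eligible.
AD&D Coverage — service 125 days < 3 years (≈1095 days) ✗ → not eligible.
Tuition Reimbursement — status part-time ✓; service 125 days < 12 months (≈360 days) ✗ → not eligible.
Relocation Assistance — service 125 days ≥ 3 months (≈90 days) ✓; site Raleigh ✗ (not Calgary or Reno) → not eligible.

Short-Term Disability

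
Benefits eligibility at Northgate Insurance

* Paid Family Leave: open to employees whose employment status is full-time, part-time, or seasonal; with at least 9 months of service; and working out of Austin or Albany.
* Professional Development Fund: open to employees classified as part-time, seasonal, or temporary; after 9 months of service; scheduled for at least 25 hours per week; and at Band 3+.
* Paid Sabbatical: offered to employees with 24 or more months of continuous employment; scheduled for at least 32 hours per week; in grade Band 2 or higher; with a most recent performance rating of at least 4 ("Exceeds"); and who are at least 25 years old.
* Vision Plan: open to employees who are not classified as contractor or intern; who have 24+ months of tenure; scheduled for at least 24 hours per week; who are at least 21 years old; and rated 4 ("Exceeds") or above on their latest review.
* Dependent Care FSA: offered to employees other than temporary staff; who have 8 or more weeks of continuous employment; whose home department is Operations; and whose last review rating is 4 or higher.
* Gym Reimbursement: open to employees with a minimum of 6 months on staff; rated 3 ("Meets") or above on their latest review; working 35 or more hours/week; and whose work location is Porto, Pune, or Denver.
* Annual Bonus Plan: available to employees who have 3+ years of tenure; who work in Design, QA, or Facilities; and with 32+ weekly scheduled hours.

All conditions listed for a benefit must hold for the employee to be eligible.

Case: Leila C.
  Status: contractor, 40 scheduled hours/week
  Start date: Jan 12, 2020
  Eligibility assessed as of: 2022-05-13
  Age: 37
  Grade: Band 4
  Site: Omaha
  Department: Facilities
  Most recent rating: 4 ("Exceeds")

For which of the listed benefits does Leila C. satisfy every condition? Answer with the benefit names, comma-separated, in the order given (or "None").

Paid Sabbatical

Service from Jan 12, 2020 to 2022-05-13: 852 days.
Paid Family Leave — status contractor ✗ (requires full-time, part-time, or seasonal) → not eligible.
Professional Development Fund — status contractor ✗ (requires part-time, seasonal, or temporary) → not eligible.
Paid Sabbatical — service 852 days ≥ 24 months (≈720 days) ✓; 40 hrs/wk ≥ 32 ✓; grade Band 4 ≥ Band 2 ✓; rating 4 ≥ 4 ✓; age 37 ≥ 25 ✓ → eligible.
Vision Plan — status contractor ✗ (excluded) → not eligible.
Dependent Care FSA — status contractor ✓ (not excluded); service 852 days ≥ 8 weeks (≈56 days) ✓; dept Facilities ✗ → not eligible.
Gym Reimbursement — service 852 days ≥ 6 months (≈180 days) ✓; rating 4 ≥ 3 ✓; 40 hrs/wk ≥ 35 ✓; site Omaha ✗ (not Porto, Pune, or Denver) → not eligible.
Annual Bonus Plan — service 852 days < 3 years (≈1095 days) ✗ → not eligible.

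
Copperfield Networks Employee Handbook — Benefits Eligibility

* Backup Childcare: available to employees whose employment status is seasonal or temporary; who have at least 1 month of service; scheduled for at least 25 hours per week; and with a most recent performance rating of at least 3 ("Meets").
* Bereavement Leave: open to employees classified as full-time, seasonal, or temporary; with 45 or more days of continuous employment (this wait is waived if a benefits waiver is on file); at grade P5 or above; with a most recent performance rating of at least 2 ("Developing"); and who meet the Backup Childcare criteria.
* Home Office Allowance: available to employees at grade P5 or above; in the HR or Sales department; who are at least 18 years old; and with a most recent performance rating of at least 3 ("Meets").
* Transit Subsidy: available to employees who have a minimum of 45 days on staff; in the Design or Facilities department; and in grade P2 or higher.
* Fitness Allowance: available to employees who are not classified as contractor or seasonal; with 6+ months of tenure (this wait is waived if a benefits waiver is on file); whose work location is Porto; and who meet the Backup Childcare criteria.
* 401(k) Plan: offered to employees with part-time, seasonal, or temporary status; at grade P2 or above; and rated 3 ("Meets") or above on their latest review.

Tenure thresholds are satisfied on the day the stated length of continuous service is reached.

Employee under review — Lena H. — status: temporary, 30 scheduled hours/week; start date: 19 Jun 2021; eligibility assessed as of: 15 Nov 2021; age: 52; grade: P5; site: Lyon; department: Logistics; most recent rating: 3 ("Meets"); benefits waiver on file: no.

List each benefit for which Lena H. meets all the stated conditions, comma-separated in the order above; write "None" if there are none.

Service from 19 Jun 2021 to 15 Nov 2021: 149 days.
Backup Childcare — status temporary ✓; service 149 days ≥ 1 month (≈30 days) ✓; 30 hrs/wk ≥ 25 ✓; rating 3 ≥ 3 ✓ → eligible.
Bereavement Leave — status temporary ✓; no waiver, service 149 days ≥ 45 days ✓; grade P5 ≥ P5 ✓; rating 3 ≥ 2 ✓; eligible for Backup Childcare ✓ → eligible.
Home Office Allowance — grade P5 ≥ P5 ✓; dept Logistics ✗ → not eligible.
Transit Subsidy — service 149 days ≥ 45 days ✓; dept Logistics ✗ → not eligible.
Fitness Allowance — status temporary ✓ (not excluded); no waiver, service 149 days < 6 months (≈180 days) ✗ → not eligible.
401(k) Plan — status temporary ✓; grade P5 ≥ P2 ✓; rating 3 ≥ 3 ✓ → eligible.

Backup Childcare, Bereavement Leave, 401(k) Plan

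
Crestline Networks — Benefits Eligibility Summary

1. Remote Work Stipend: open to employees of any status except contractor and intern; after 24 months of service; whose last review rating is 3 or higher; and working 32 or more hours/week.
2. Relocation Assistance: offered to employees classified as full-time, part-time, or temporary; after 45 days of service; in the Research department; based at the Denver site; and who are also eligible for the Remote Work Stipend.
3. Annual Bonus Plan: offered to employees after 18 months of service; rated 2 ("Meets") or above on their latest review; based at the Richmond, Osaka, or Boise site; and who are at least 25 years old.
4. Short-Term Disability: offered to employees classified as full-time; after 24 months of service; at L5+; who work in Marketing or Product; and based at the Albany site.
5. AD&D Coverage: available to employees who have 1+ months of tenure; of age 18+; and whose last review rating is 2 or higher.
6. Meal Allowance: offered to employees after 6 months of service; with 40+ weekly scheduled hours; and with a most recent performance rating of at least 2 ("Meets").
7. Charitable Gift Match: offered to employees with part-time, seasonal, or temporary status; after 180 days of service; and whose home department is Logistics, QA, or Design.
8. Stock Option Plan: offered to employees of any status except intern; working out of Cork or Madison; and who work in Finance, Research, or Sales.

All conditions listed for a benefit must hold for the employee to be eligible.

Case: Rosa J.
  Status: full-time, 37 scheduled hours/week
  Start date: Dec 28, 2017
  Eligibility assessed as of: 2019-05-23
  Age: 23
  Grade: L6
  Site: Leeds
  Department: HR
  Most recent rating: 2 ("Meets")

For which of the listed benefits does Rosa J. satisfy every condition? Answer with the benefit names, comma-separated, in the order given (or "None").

Service from Dec 28, 2017 to 2019-05-23: 511 days.
Remote Work Stipend — status full-time ✓ (not excluded); service 511 days < 24 months (≈720 days) ✗ → not eligible.
Relocation Assistance — status full-time ✓; service 511 days ≥ 45 days ✓; dept HR ✗ → not eligible.
Annual Bonus Plan — service 511 days < 18 months (≈540 days) ✗ → not eligible.
Short-Term Disability — status full-time ✓; service 511 days < 24 months (≈720 days) ✗ → not eligible.
AD&D Coverage — service 511 days ≥ 1 month (≈30 days) ✓; age 23 ≥ 18 ✓; rating 2 ≥ 2 ✓ → eligible.
Meal Allowance — service 511 days ≥ 6 months (≈180 days) ✓; 37 hrs/wk < 40 ✗ → not eligible.
Charitable Gift Match — status full-time ✗ (requires part-time, seasonal, or temporary) → not eligible.
Stock Option Plan — status full-time ✓ (not excluded); site Leeds ✗ (not Cork or Madison) → not eligible.

AD&D Coverage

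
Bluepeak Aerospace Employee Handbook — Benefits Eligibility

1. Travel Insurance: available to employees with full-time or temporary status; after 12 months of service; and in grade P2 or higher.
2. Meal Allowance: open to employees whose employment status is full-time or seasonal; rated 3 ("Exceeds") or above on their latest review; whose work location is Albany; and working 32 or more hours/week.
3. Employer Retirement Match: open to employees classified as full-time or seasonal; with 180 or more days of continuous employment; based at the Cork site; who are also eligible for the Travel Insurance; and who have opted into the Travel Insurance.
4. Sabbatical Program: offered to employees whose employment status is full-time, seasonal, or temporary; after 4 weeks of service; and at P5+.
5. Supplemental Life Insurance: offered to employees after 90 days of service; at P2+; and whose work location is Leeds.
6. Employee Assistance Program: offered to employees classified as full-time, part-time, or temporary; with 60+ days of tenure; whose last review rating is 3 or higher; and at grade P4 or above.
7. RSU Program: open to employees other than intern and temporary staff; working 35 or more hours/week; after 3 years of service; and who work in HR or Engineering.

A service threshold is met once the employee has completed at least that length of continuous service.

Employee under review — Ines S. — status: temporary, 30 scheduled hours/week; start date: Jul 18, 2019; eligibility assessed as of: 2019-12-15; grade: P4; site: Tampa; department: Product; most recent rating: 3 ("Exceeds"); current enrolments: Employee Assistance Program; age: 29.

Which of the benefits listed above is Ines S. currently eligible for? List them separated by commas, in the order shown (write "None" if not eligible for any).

Service from Jul 18, 2019 to 2019-12-15: 150 days.
Travel Insurance — status temporary ✓; service 150 days < 12 months (≈360 days) ✗ → not eligible.
Meal Allowance — status temporary ✗ (requires full-time or seasonal) → not eligible.
Employer Retirement Match — status temporary ✗ (requires full-time or seasonal) → not eligible.
Sabbatical Program — status temporary ✓; service 150 days ≥ 4 weeks (≈28 days) ✓; grade P4 < P5 ✗ → not eligible.
Supplemental Life Insurance — service 150 days ≥ 90 days ✓; grade P4 ≥ P2 ✓; site Tampa ✗ (not Leeds) → not eligible.
Employee Assistance Program — status temporary ✓; service 150 days ≥ 60 days ✓; rating 3 ≥ 3 ✓; grade P4 ≥ P4 ✓ → eligible.
RSU Program — status temporary ✗ (excluded) → not eligible.

Employee Assistance Program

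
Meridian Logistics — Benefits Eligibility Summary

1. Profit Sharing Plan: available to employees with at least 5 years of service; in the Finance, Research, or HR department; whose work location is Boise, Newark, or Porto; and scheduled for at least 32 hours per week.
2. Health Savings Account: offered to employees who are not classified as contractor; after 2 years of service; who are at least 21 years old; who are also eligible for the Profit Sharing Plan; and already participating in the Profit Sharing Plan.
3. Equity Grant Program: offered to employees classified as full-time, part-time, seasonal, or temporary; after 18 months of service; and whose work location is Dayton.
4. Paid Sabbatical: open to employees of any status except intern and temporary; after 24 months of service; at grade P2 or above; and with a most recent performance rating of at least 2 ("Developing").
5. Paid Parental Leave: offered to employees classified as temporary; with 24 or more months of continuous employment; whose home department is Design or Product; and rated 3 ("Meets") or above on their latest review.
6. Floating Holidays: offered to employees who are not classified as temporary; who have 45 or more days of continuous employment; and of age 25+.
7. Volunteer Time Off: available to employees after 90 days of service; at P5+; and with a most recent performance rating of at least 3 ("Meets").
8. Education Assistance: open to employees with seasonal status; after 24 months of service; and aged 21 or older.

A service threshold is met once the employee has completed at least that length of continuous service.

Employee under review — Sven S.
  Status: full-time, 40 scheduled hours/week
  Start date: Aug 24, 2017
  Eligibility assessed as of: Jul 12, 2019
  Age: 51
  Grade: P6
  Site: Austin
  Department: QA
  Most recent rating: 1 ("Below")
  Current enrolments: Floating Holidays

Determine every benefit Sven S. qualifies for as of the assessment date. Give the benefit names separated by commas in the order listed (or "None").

Service from Aug 24, 2017 to Jul 12, 2019: 687 days.
Profit Sharing Plan — service 687 days < 5 years (≈1825 days) ✗ → not eligible.
Health Savings Account — status full-time ✓ (not excluded); service 687 days < 2 years (≈730 days) ✗ → not eligible.
Equity Grant Program — status full-time ✓; service 687 days ≥ 18 months (≈540 days) ✓; site Austin ✗ (not Dayton) → not eligible.
Paid Sabbatical — status full-time ✓ (not excluded); service 687 days < 24 months (≈720 days) ✗ → not eligible.
Paid Parental Leave — status full-time ✗ (requires temporary) → not eligible.
Floating Holidays — status full-time ✓ (not excluded); service 687 days ≥ 45 days ✓; age 51 ≥ 25 ✓ → eligible.
Volunteer Time Off — service 687 days ≥ 90 days ✓; grade P6 ≥ P5 ✓; rating 1 < 3 ✗ → not eligible.
Education Assistance — status full-time ✗ (requires seasonal) → not eligible.

Floating Holidays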